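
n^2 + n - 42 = (n - 6)*(n + 7)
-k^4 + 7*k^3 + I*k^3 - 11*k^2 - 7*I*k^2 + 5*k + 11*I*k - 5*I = (k - 5)*(k - I)*(-I*k + I)^2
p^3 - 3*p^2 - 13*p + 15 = (p - 5)*(p - 1)*(p + 3)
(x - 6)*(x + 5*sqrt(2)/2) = x^2 - 6*x + 5*sqrt(2)*x/2 - 15*sqrt(2)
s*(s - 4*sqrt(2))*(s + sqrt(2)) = s^3 - 3*sqrt(2)*s^2 - 8*s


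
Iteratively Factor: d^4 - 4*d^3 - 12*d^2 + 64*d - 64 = (d - 2)*(d^3 - 2*d^2 - 16*d + 32) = (d - 2)^2*(d^2 - 16) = (d - 4)*(d - 2)^2*(d + 4)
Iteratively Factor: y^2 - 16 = (y + 4)*(y - 4)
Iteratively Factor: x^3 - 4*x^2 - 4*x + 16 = (x - 4)*(x^2 - 4) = (x - 4)*(x - 2)*(x + 2)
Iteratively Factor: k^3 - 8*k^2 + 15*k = (k - 5)*(k^2 - 3*k) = k*(k - 5)*(k - 3)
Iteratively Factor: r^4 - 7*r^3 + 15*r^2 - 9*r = (r - 3)*(r^3 - 4*r^2 + 3*r) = (r - 3)*(r - 1)*(r^2 - 3*r) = (r - 3)^2*(r - 1)*(r)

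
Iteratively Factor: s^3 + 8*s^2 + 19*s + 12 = (s + 3)*(s^2 + 5*s + 4) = (s + 3)*(s + 4)*(s + 1)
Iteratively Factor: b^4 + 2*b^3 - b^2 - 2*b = (b)*(b^3 + 2*b^2 - b - 2) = b*(b + 2)*(b^2 - 1) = b*(b - 1)*(b + 2)*(b + 1)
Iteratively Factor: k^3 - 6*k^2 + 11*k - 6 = (k - 1)*(k^2 - 5*k + 6) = (k - 3)*(k - 1)*(k - 2)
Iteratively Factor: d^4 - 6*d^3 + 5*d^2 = (d)*(d^3 - 6*d^2 + 5*d) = d^2*(d^2 - 6*d + 5) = d^2*(d - 5)*(d - 1)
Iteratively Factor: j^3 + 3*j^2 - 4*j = (j - 1)*(j^2 + 4*j) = j*(j - 1)*(j + 4)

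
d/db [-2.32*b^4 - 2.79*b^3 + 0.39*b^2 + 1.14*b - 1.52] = -9.28*b^3 - 8.37*b^2 + 0.78*b + 1.14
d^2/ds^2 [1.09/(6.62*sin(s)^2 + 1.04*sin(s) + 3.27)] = (-191.074384*sin(s)^4 - 22.513296*sin(s)^3 + 379.815296*sin(s)^2 + 48.733464*sin(s) - 44.833444)/(6.62*sin(s)^2 + 1.04*sin(s) + 3.27)^3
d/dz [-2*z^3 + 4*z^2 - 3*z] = -6*z^2 + 8*z - 3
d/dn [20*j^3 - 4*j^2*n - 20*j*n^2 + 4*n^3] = -4*j^2 - 40*j*n + 12*n^2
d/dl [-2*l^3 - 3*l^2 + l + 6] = -6*l^2 - 6*l + 1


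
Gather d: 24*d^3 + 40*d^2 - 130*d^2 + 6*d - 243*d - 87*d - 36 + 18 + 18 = 24*d^3 - 90*d^2 - 324*d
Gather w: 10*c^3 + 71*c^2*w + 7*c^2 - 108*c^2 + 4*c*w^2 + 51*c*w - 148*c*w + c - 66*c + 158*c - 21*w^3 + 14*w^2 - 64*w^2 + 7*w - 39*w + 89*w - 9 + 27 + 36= 10*c^3 - 101*c^2 + 93*c - 21*w^3 + w^2*(4*c - 50) + w*(71*c^2 - 97*c + 57) + 54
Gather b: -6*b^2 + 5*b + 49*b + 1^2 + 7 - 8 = -6*b^2 + 54*b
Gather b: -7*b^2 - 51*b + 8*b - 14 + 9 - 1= -7*b^2 - 43*b - 6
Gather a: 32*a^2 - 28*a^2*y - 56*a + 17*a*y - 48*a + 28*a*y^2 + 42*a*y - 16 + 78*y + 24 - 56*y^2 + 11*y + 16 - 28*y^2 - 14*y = a^2*(32 - 28*y) + a*(28*y^2 + 59*y - 104) - 84*y^2 + 75*y + 24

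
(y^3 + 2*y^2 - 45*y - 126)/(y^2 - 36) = (y^2 - 4*y - 21)/(y - 6)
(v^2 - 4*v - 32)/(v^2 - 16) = (v - 8)/(v - 4)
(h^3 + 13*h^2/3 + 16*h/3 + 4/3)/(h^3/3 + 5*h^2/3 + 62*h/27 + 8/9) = 9*(3*h^3 + 13*h^2 + 16*h + 4)/(9*h^3 + 45*h^2 + 62*h + 24)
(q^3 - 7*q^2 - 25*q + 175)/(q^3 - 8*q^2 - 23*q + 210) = (q - 5)/(q - 6)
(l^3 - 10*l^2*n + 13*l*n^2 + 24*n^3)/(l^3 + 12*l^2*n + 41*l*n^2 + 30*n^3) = (l^2 - 11*l*n + 24*n^2)/(l^2 + 11*l*n + 30*n^2)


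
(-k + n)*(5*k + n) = -5*k^2 + 4*k*n + n^2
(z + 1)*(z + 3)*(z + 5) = z^3 + 9*z^2 + 23*z + 15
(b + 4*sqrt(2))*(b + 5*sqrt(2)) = b^2 + 9*sqrt(2)*b + 40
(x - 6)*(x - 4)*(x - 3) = x^3 - 13*x^2 + 54*x - 72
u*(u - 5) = u^2 - 5*u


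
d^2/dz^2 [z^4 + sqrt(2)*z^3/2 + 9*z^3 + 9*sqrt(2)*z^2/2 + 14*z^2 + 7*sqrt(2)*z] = 12*z^2 + 3*sqrt(2)*z + 54*z + 9*sqrt(2) + 28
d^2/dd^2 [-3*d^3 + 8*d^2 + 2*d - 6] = 16 - 18*d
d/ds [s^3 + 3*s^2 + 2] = 3*s*(s + 2)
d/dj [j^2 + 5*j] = 2*j + 5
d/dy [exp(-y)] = -exp(-y)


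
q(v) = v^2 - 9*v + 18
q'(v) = 2*v - 9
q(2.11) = 3.46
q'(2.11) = -4.78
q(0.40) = 14.56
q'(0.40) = -8.20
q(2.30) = 2.59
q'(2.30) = -4.40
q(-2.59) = 48.02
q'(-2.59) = -14.18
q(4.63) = -2.23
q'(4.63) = 0.26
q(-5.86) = 105.08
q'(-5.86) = -20.72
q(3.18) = -0.51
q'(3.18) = -2.64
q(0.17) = 16.50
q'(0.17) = -8.66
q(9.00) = 18.00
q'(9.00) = 9.00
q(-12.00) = 270.00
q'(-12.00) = -33.00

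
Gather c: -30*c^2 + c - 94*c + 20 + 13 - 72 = -30*c^2 - 93*c - 39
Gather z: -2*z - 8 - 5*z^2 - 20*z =-5*z^2 - 22*z - 8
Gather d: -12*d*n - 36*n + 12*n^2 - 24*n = -12*d*n + 12*n^2 - 60*n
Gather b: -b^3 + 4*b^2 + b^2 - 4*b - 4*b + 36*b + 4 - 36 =-b^3 + 5*b^2 + 28*b - 32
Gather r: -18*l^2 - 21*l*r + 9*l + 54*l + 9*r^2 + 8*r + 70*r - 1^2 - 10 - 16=-18*l^2 + 63*l + 9*r^2 + r*(78 - 21*l) - 27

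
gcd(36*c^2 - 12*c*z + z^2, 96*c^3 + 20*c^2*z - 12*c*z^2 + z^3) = -6*c + z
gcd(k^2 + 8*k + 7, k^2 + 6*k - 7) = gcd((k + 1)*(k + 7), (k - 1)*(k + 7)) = k + 7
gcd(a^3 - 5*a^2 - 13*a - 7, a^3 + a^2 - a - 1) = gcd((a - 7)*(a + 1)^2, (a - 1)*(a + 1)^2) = a^2 + 2*a + 1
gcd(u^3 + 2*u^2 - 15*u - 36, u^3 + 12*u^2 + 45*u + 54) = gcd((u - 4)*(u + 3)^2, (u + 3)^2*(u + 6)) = u^2 + 6*u + 9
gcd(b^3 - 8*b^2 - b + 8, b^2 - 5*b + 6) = 1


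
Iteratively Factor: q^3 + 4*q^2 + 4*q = (q + 2)*(q^2 + 2*q) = (q + 2)^2*(q)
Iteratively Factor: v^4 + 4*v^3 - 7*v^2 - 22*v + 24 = (v - 2)*(v^3 + 6*v^2 + 5*v - 12) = (v - 2)*(v + 4)*(v^2 + 2*v - 3) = (v - 2)*(v - 1)*(v + 4)*(v + 3)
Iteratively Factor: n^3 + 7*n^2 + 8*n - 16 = (n + 4)*(n^2 + 3*n - 4) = (n + 4)^2*(n - 1)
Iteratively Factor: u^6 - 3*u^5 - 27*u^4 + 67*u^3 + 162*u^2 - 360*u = (u + 3)*(u^5 - 6*u^4 - 9*u^3 + 94*u^2 - 120*u) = (u - 5)*(u + 3)*(u^4 - u^3 - 14*u^2 + 24*u) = u*(u - 5)*(u + 3)*(u^3 - u^2 - 14*u + 24) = u*(u - 5)*(u + 3)*(u + 4)*(u^2 - 5*u + 6) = u*(u - 5)*(u - 2)*(u + 3)*(u + 4)*(u - 3)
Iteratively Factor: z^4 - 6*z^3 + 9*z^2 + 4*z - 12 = (z - 2)*(z^3 - 4*z^2 + z + 6) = (z - 2)^2*(z^2 - 2*z - 3) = (z - 2)^2*(z + 1)*(z - 3)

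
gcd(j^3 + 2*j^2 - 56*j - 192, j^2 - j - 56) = j - 8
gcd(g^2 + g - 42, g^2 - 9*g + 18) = g - 6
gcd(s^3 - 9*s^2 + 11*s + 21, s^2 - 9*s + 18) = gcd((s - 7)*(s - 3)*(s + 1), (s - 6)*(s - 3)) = s - 3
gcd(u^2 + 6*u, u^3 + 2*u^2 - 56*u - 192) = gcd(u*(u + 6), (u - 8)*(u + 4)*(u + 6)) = u + 6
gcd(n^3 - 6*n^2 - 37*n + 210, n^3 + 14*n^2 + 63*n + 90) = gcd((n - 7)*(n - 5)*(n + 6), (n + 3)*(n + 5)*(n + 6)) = n + 6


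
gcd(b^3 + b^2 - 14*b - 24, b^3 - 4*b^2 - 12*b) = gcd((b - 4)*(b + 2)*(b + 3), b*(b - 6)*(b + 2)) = b + 2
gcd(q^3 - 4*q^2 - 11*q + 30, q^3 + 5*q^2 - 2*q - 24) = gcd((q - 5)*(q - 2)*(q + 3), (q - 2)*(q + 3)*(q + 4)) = q^2 + q - 6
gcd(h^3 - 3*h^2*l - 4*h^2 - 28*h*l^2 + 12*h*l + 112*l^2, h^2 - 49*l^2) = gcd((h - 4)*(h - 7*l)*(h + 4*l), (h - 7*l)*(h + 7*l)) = h - 7*l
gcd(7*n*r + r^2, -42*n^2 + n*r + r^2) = 7*n + r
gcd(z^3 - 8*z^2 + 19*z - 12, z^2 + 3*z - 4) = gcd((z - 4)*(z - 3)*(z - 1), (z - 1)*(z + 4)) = z - 1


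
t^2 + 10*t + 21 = (t + 3)*(t + 7)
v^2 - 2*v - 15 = (v - 5)*(v + 3)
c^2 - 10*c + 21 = (c - 7)*(c - 3)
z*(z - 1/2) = z^2 - z/2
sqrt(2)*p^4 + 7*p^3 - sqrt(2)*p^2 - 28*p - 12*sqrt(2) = (p - 2)*(p + 2)*(p + 3*sqrt(2))*(sqrt(2)*p + 1)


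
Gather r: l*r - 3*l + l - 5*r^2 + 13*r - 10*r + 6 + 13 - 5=-2*l - 5*r^2 + r*(l + 3) + 14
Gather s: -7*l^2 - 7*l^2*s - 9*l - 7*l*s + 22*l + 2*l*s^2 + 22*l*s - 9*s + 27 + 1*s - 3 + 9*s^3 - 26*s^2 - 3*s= -7*l^2 + 13*l + 9*s^3 + s^2*(2*l - 26) + s*(-7*l^2 + 15*l - 11) + 24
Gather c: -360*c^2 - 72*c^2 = -432*c^2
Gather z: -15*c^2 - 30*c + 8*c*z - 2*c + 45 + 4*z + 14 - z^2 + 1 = -15*c^2 - 32*c - z^2 + z*(8*c + 4) + 60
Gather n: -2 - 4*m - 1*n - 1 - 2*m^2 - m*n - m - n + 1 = -2*m^2 - 5*m + n*(-m - 2) - 2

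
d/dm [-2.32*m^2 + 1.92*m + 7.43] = 1.92 - 4.64*m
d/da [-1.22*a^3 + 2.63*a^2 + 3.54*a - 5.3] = -3.66*a^2 + 5.26*a + 3.54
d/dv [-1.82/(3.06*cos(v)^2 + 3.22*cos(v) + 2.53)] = -(11.1384*cos(v) + 5.8604)*sin(v)/(3.06*cos(v)^2 + 3.22*cos(v) + 2.53)^2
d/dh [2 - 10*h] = -10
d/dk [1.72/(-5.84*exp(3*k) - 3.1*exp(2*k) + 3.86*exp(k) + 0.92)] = (30.1344*exp(2*k) + 10.664*exp(k) - 6.6392)*exp(k)/(5.84*exp(3*k) + 3.1*exp(2*k) - 3.86*exp(k) - 0.92)^2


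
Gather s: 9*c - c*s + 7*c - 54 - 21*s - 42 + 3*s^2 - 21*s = 16*c + 3*s^2 + s*(-c - 42) - 96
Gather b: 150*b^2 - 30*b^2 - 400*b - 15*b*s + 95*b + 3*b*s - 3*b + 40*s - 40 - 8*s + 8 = 120*b^2 + b*(-12*s - 308) + 32*s - 32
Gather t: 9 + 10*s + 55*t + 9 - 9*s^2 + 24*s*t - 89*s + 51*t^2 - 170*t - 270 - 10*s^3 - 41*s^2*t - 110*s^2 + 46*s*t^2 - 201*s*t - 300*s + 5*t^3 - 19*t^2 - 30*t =-10*s^3 - 119*s^2 - 379*s + 5*t^3 + t^2*(46*s + 32) + t*(-41*s^2 - 177*s - 145) - 252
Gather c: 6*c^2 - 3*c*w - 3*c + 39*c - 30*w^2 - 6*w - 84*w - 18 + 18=6*c^2 + c*(36 - 3*w) - 30*w^2 - 90*w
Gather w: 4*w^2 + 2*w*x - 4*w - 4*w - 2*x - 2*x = 4*w^2 + w*(2*x - 8) - 4*x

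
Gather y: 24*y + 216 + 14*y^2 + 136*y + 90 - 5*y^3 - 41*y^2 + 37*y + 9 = -5*y^3 - 27*y^2 + 197*y + 315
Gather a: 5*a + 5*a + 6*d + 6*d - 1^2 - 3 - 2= 10*a + 12*d - 6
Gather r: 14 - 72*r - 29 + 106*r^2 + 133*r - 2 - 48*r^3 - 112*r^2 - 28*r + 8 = -48*r^3 - 6*r^2 + 33*r - 9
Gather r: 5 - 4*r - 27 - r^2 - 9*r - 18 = -r^2 - 13*r - 40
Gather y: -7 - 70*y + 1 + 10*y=-60*y - 6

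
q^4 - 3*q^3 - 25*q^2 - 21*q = q*(q - 7)*(q + 1)*(q + 3)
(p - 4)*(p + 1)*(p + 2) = p^3 - p^2 - 10*p - 8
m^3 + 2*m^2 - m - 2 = (m - 1)*(m + 1)*(m + 2)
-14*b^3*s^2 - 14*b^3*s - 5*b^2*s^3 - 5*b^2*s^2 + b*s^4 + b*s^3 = s*(-7*b + s)*(2*b + s)*(b*s + b)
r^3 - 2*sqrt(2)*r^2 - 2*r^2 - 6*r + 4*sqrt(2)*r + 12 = (r - 2)*(r - 3*sqrt(2))*(r + sqrt(2))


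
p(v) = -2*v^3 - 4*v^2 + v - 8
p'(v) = -6*v^2 - 8*v + 1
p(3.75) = -165.97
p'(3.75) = -113.38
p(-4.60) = 97.43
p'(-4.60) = -89.16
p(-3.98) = 50.75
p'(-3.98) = -62.20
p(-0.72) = -10.05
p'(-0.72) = 3.65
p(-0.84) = -10.48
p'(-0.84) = 3.49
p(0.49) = -8.71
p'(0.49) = -4.36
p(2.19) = -46.00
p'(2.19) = -45.30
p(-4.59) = 96.54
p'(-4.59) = -88.69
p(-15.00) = 5827.00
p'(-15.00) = -1229.00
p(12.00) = -4028.00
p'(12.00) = -959.00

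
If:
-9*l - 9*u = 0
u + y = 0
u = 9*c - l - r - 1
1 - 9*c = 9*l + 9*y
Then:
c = 1/9 - 2*y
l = y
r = -18*y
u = -y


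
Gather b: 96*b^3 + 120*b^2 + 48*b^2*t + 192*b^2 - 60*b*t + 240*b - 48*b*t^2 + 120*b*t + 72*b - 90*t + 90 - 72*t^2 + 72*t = 96*b^3 + b^2*(48*t + 312) + b*(-48*t^2 + 60*t + 312) - 72*t^2 - 18*t + 90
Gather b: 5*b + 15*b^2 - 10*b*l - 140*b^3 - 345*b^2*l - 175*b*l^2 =-140*b^3 + b^2*(15 - 345*l) + b*(-175*l^2 - 10*l + 5)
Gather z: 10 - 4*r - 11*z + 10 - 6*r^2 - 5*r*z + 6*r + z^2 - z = -6*r^2 + 2*r + z^2 + z*(-5*r - 12) + 20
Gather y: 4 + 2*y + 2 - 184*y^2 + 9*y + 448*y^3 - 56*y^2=448*y^3 - 240*y^2 + 11*y + 6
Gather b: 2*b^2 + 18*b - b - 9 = 2*b^2 + 17*b - 9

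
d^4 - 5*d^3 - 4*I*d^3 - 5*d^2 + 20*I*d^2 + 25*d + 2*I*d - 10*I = (d - 5)*(d - 2*I)*(d - I)^2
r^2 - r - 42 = (r - 7)*(r + 6)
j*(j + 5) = j^2 + 5*j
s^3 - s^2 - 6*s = s*(s - 3)*(s + 2)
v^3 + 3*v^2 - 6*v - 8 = (v - 2)*(v + 1)*(v + 4)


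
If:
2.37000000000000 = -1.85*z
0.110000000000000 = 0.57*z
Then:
No Solution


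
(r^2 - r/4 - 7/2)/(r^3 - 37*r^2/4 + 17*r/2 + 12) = (4*r + 7)/(4*r^2 - 29*r - 24)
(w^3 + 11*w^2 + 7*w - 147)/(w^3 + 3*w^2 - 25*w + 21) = (w + 7)/(w - 1)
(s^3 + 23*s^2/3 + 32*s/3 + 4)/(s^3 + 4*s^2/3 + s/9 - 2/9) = 3*(s + 6)/(3*s - 1)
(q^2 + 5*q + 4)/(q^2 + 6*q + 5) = (q + 4)/(q + 5)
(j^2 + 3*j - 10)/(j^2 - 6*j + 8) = (j + 5)/(j - 4)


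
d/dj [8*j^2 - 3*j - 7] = 16*j - 3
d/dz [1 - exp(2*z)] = -2*exp(2*z)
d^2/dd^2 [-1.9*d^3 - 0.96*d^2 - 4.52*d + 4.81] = -11.4*d - 1.92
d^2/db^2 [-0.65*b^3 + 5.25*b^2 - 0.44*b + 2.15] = 10.5 - 3.9*b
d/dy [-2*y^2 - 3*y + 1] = -4*y - 3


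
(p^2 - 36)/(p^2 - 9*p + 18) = (p + 6)/(p - 3)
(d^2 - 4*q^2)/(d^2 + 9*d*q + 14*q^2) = (d - 2*q)/(d + 7*q)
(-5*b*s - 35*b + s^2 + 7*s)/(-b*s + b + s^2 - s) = (5*b*s + 35*b - s^2 - 7*s)/(b*s - b - s^2 + s)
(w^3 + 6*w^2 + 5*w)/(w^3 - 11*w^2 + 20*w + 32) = w*(w + 5)/(w^2 - 12*w + 32)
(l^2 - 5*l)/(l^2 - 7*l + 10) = l/(l - 2)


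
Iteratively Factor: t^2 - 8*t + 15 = (t - 5)*(t - 3)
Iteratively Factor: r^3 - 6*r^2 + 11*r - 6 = (r - 2)*(r^2 - 4*r + 3) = (r - 2)*(r - 1)*(r - 3)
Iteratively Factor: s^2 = (s)*(s)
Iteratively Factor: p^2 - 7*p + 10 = (p - 2)*(p - 5)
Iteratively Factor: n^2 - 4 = (n - 2)*(n + 2)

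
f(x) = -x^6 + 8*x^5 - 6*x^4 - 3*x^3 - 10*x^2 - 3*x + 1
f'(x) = -6*x^5 + 40*x^4 - 24*x^3 - 9*x^2 - 20*x - 3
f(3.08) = 632.99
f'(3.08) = 1085.41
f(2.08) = 42.68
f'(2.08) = 215.60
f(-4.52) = -26038.02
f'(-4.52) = 30135.79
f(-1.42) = -85.10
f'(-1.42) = 273.25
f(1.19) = -17.57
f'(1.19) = -14.09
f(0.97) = -13.33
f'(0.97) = -22.51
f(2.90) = 456.73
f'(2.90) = 876.43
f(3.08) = 632.99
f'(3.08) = 1085.41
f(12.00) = -1126403.00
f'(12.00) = -706563.00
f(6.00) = 6751.00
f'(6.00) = -447.00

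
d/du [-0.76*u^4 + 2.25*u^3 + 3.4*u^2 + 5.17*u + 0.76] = -3.04*u^3 + 6.75*u^2 + 6.8*u + 5.17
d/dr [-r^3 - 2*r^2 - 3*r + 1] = -3*r^2 - 4*r - 3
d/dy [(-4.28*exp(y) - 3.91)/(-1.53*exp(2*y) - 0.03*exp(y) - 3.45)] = (-6.5484*exp(2*y) - 11.9646*exp(y) + 14.6487)*exp(y)/(2.3409*exp(4*y) + 0.0918*exp(3*y) + 10.5579*exp(2*y) + 0.207*exp(y) + 11.9025)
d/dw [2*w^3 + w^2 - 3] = 2*w*(3*w + 1)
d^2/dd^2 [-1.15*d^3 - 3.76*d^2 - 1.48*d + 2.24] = -6.9*d - 7.52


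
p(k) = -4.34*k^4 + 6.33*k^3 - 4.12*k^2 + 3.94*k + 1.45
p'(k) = -17.36*k^3 + 18.99*k^2 - 8.24*k + 3.94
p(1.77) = -11.98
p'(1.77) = -47.42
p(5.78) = -3735.06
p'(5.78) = -2761.49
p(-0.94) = -14.54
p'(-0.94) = 42.88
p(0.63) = 3.20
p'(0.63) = 1.95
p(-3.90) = -1456.10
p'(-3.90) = 1354.69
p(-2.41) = -266.98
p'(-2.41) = 377.09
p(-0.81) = -9.68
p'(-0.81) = 32.30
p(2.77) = -140.22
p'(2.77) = -242.14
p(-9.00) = -33457.04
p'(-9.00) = 14271.73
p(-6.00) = -7162.43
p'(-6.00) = 4486.78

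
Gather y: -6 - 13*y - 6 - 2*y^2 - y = -2*y^2 - 14*y - 12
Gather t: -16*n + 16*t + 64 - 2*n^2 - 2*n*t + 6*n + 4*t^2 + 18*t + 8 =-2*n^2 - 10*n + 4*t^2 + t*(34 - 2*n) + 72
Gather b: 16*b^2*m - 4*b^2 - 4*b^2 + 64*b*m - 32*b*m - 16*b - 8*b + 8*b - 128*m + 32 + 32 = b^2*(16*m - 8) + b*(32*m - 16) - 128*m + 64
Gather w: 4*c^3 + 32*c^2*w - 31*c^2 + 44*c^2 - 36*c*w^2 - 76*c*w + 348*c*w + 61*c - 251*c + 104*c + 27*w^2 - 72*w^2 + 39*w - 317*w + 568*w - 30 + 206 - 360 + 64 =4*c^3 + 13*c^2 - 86*c + w^2*(-36*c - 45) + w*(32*c^2 + 272*c + 290) - 120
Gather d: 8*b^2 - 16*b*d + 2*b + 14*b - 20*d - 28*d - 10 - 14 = 8*b^2 + 16*b + d*(-16*b - 48) - 24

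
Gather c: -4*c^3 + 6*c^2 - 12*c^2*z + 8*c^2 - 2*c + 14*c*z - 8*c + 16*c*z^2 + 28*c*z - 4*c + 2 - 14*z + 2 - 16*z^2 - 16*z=-4*c^3 + c^2*(14 - 12*z) + c*(16*z^2 + 42*z - 14) - 16*z^2 - 30*z + 4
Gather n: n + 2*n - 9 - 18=3*n - 27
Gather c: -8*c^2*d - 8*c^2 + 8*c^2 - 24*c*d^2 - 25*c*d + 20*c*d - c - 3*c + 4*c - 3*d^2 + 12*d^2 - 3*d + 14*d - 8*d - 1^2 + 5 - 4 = -8*c^2*d + c*(-24*d^2 - 5*d) + 9*d^2 + 3*d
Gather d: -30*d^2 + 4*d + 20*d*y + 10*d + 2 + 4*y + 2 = -30*d^2 + d*(20*y + 14) + 4*y + 4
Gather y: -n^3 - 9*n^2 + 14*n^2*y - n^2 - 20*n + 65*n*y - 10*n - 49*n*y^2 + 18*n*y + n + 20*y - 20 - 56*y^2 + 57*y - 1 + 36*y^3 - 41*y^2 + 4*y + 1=-n^3 - 10*n^2 - 29*n + 36*y^3 + y^2*(-49*n - 97) + y*(14*n^2 + 83*n + 81) - 20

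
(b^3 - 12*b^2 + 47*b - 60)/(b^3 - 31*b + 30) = (b^2 - 7*b + 12)/(b^2 + 5*b - 6)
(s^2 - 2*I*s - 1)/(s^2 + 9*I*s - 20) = (s^2 - 2*I*s - 1)/(s^2 + 9*I*s - 20)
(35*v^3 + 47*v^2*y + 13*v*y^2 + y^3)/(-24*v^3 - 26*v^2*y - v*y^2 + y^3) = (35*v^2 + 12*v*y + y^2)/(-24*v^2 - 2*v*y + y^2)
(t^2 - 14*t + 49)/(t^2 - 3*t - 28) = (t - 7)/(t + 4)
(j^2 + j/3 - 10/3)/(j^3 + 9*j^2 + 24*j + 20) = (j - 5/3)/(j^2 + 7*j + 10)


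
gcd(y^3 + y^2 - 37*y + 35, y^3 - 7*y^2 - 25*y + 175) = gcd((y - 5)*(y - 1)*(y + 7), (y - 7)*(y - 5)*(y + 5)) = y - 5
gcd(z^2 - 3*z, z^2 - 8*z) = z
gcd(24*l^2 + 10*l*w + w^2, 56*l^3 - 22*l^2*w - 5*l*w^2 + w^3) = 4*l + w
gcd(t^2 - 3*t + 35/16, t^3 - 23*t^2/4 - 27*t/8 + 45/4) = t - 5/4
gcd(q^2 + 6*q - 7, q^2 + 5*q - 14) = q + 7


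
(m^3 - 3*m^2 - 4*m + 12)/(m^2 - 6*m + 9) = (m^2 - 4)/(m - 3)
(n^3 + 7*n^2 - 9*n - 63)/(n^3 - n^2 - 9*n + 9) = (n + 7)/(n - 1)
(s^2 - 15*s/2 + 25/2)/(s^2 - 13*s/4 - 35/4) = 2*(2*s - 5)/(4*s + 7)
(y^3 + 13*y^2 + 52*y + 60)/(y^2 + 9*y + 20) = (y^2 + 8*y + 12)/(y + 4)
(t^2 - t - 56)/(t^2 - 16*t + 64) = (t + 7)/(t - 8)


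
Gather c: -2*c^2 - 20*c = -2*c^2 - 20*c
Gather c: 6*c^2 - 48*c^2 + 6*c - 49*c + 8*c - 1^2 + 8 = -42*c^2 - 35*c + 7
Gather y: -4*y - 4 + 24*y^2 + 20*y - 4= 24*y^2 + 16*y - 8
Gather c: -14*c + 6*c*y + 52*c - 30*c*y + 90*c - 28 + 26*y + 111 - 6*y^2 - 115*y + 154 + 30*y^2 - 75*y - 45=c*(128 - 24*y) + 24*y^2 - 164*y + 192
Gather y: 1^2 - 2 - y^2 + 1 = -y^2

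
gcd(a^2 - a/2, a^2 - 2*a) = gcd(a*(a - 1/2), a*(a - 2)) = a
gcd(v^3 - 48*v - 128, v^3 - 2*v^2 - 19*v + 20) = v + 4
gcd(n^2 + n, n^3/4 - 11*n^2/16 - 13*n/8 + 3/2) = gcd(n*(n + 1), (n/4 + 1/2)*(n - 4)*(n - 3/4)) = 1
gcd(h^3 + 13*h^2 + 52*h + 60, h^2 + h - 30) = h + 6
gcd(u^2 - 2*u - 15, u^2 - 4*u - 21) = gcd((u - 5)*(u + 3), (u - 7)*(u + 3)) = u + 3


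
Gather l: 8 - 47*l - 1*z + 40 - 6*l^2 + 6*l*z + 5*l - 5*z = -6*l^2 + l*(6*z - 42) - 6*z + 48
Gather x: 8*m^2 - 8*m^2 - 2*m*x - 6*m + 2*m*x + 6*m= 0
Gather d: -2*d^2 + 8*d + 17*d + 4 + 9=-2*d^2 + 25*d + 13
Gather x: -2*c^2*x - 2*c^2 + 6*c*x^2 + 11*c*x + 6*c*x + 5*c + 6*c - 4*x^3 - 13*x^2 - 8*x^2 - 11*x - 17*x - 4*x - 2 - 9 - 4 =-2*c^2 + 11*c - 4*x^3 + x^2*(6*c - 21) + x*(-2*c^2 + 17*c - 32) - 15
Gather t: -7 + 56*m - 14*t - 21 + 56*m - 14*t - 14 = 112*m - 28*t - 42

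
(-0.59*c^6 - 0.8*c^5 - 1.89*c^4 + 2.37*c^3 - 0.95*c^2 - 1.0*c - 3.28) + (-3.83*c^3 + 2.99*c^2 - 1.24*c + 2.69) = -0.59*c^6 - 0.8*c^5 - 1.89*c^4 - 1.46*c^3 + 2.04*c^2 - 2.24*c - 0.59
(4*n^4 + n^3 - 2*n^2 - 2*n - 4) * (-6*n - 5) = -24*n^5 - 26*n^4 + 7*n^3 + 22*n^2 + 34*n + 20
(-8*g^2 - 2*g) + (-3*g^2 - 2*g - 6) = -11*g^2 - 4*g - 6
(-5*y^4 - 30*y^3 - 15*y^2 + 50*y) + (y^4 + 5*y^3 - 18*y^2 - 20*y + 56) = -4*y^4 - 25*y^3 - 33*y^2 + 30*y + 56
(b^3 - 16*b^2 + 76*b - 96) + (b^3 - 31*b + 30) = 2*b^3 - 16*b^2 + 45*b - 66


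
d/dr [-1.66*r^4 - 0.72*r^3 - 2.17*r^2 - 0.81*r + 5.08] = -6.64*r^3 - 2.16*r^2 - 4.34*r - 0.81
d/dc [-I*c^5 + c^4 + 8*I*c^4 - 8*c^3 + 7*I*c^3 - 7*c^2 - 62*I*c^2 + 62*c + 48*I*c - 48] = -5*I*c^4 + c^3*(4 + 32*I) + c^2*(-24 + 21*I) + c*(-14 - 124*I) + 62 + 48*I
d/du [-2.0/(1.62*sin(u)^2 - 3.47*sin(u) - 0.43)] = (6.48*sin(u) - 6.94)*cos(u)/(-1.62*sin(u)^2 + 3.47*sin(u) + 0.43)^2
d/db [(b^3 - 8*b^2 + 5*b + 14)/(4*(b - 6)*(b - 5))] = (b^4 - 22*b^3 + 173*b^2 - 508*b + 304)/(4*(b^4 - 22*b^3 + 181*b^2 - 660*b + 900))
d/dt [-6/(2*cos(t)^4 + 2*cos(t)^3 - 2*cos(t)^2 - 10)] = -3*(3*cos(t) + 2*cos(2*t))*sin(t)*cos(t)/(cos(t)^4 + cos(t)^3 - cos(t)^2 - 5)^2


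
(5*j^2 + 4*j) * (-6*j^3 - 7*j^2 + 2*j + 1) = -30*j^5 - 59*j^4 - 18*j^3 + 13*j^2 + 4*j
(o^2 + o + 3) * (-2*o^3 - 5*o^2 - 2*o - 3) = -2*o^5 - 7*o^4 - 13*o^3 - 20*o^2 - 9*o - 9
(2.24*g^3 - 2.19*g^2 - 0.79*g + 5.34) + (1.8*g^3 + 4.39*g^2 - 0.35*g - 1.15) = 4.04*g^3 + 2.2*g^2 - 1.14*g + 4.19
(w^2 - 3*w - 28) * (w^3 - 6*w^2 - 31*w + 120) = w^5 - 9*w^4 - 41*w^3 + 381*w^2 + 508*w - 3360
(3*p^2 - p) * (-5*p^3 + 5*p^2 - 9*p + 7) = -15*p^5 + 20*p^4 - 32*p^3 + 30*p^2 - 7*p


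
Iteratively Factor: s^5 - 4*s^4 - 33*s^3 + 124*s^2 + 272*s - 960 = (s + 4)*(s^4 - 8*s^3 - s^2 + 128*s - 240) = (s - 4)*(s + 4)*(s^3 - 4*s^2 - 17*s + 60) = (s - 5)*(s - 4)*(s + 4)*(s^2 + s - 12) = (s - 5)*(s - 4)*(s - 3)*(s + 4)*(s + 4)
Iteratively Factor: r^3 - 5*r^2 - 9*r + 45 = (r - 3)*(r^2 - 2*r - 15) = (r - 5)*(r - 3)*(r + 3)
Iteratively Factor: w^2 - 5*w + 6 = (w - 2)*(w - 3)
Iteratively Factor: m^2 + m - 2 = (m - 1)*(m + 2)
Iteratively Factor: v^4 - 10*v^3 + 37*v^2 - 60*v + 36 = (v - 2)*(v^3 - 8*v^2 + 21*v - 18) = (v - 2)^2*(v^2 - 6*v + 9) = (v - 3)*(v - 2)^2*(v - 3)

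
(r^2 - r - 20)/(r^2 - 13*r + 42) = (r^2 - r - 20)/(r^2 - 13*r + 42)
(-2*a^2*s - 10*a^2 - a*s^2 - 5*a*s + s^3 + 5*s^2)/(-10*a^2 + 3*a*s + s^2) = (a*s + 5*a + s^2 + 5*s)/(5*a + s)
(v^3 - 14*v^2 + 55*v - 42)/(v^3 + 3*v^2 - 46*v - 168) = (v^2 - 7*v + 6)/(v^2 + 10*v + 24)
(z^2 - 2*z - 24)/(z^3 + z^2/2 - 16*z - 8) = 2*(z - 6)/(2*z^2 - 7*z - 4)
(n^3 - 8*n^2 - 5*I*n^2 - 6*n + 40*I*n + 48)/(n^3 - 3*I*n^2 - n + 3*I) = (n^2 - 2*n*(4 + I) + 16*I)/(n^2 - 1)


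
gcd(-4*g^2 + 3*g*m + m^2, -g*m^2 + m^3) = g - m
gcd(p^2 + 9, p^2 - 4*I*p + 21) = p + 3*I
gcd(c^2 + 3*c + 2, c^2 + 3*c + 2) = c^2 + 3*c + 2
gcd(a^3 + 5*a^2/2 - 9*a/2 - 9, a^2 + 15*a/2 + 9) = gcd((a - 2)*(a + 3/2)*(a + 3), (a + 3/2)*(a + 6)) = a + 3/2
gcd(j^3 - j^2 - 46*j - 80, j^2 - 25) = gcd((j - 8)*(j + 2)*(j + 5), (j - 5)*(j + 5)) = j + 5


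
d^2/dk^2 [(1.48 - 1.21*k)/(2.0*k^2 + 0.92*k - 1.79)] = (-(1.21*k - 1.48)*(4.0*k + 0.92)*(8.0*k + 1.84) + (14.52*k - 3.6936)*(2.0*k^2 + 0.92*k - 1.79))/(2.0*k^2 + 0.92*k - 1.79)^3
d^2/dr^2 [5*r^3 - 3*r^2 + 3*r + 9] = 30*r - 6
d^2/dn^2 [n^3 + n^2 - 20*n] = 6*n + 2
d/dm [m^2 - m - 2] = 2*m - 1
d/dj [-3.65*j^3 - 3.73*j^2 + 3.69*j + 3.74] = -10.95*j^2 - 7.46*j + 3.69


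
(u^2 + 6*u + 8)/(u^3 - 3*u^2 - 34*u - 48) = (u + 4)/(u^2 - 5*u - 24)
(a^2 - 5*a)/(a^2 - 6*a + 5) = a/(a - 1)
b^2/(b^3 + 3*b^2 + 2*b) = b/(b^2 + 3*b + 2)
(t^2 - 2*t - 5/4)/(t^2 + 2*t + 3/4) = (2*t - 5)/(2*t + 3)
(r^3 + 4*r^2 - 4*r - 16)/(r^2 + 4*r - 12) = (r^2 + 6*r + 8)/(r + 6)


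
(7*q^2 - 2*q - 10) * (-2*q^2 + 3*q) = -14*q^4 + 25*q^3 + 14*q^2 - 30*q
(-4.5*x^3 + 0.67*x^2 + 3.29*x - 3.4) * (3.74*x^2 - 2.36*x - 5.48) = -16.83*x^5 + 13.1258*x^4 + 35.3834*x^3 - 24.152*x^2 - 10.0052*x + 18.632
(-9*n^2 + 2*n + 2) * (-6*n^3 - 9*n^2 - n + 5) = 54*n^5 + 69*n^4 - 21*n^3 - 65*n^2 + 8*n + 10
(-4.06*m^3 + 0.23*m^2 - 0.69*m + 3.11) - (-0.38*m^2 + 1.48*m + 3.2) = -4.06*m^3 + 0.61*m^2 - 2.17*m - 0.0900000000000003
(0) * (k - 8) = 0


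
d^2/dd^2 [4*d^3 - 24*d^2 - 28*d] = 24*d - 48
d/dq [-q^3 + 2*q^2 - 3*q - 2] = -3*q^2 + 4*q - 3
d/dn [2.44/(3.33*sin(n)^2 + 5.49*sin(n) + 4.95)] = -(16.2504*sin(n) + 13.3956)*cos(n)/(3.33*sin(n)^2 + 5.49*sin(n) + 4.95)^2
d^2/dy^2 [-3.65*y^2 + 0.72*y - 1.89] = -7.30000000000000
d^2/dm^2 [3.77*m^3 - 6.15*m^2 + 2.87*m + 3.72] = 22.62*m - 12.3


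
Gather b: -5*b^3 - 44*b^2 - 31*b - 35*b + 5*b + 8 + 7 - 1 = -5*b^3 - 44*b^2 - 61*b + 14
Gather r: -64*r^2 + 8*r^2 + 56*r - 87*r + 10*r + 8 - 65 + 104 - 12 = -56*r^2 - 21*r + 35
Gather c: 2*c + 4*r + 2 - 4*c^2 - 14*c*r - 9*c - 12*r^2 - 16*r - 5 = -4*c^2 + c*(-14*r - 7) - 12*r^2 - 12*r - 3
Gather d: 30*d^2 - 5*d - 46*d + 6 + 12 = 30*d^2 - 51*d + 18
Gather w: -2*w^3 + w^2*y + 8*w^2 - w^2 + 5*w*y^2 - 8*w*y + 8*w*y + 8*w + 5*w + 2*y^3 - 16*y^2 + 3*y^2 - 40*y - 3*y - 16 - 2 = -2*w^3 + w^2*(y + 7) + w*(5*y^2 + 13) + 2*y^3 - 13*y^2 - 43*y - 18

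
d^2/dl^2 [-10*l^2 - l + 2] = -20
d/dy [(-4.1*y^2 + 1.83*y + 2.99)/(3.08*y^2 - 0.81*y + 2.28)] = (-2.3154*y^2 - 37.1144*y + 6.5943)/(9.4864*y^4 - 4.9896*y^3 + 14.7009*y^2 - 3.6936*y + 5.1984)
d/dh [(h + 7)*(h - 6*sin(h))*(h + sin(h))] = (h + 7)*(h - 6*sin(h))*(cos(h) + 1) - (h + 7)*(h + sin(h))*(6*cos(h) - 1) + (h - 6*sin(h))*(h + sin(h))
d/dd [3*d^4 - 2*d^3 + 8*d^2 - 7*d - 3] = 12*d^3 - 6*d^2 + 16*d - 7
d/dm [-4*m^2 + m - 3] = 1 - 8*m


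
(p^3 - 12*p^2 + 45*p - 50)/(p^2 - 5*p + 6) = (p^2 - 10*p + 25)/(p - 3)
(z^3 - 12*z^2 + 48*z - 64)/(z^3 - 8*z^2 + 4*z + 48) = (z^2 - 8*z + 16)/(z^2 - 4*z - 12)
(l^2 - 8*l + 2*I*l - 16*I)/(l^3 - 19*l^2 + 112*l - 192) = (l + 2*I)/(l^2 - 11*l + 24)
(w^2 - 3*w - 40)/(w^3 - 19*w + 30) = (w - 8)/(w^2 - 5*w + 6)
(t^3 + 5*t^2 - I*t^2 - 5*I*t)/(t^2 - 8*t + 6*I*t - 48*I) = t*(t^2 + t*(5 - I) - 5*I)/(t^2 + 2*t*(-4 + 3*I) - 48*I)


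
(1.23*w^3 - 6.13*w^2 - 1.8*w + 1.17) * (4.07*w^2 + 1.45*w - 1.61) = 5.0061*w^5 - 23.1656*w^4 - 18.1948*w^3 + 12.0212*w^2 + 4.5945*w - 1.8837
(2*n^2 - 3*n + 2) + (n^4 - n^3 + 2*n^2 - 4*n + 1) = n^4 - n^3 + 4*n^2 - 7*n + 3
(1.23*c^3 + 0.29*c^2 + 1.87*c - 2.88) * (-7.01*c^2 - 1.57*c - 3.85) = -8.6223*c^5 - 3.964*c^4 - 18.2995*c^3 + 16.1364*c^2 - 2.6779*c + 11.088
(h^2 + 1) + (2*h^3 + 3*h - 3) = 2*h^3 + h^2 + 3*h - 2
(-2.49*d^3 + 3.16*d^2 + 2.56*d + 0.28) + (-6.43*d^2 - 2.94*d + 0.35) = -2.49*d^3 - 3.27*d^2 - 0.38*d + 0.63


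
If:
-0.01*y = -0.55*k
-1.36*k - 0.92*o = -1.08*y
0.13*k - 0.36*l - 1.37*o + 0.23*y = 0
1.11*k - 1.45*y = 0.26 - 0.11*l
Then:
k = -0.00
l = 0.53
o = -0.16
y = -0.14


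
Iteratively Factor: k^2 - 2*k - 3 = (k - 3)*(k + 1)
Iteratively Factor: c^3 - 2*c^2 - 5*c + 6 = (c - 3)*(c^2 + c - 2) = (c - 3)*(c + 2)*(c - 1)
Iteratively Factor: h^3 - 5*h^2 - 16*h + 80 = (h + 4)*(h^2 - 9*h + 20) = (h - 5)*(h + 4)*(h - 4)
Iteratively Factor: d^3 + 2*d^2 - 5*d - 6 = (d + 1)*(d^2 + d - 6) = (d - 2)*(d + 1)*(d + 3)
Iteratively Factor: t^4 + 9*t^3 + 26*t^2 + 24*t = (t)*(t^3 + 9*t^2 + 26*t + 24) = t*(t + 4)*(t^2 + 5*t + 6) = t*(t + 2)*(t + 4)*(t + 3)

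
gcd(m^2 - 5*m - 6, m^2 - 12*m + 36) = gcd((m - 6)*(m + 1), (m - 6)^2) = m - 6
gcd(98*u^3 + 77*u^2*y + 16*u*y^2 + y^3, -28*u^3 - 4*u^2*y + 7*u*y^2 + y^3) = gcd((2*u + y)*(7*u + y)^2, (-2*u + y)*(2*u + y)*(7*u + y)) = 14*u^2 + 9*u*y + y^2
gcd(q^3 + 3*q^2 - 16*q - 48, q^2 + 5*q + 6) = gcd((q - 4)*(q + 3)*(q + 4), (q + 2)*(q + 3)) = q + 3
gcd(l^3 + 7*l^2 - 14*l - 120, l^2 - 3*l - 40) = l + 5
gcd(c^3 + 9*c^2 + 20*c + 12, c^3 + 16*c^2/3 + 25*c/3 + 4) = c + 1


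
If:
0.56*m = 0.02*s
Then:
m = 0.0357142857142857*s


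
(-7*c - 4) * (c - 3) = -7*c^2 + 17*c + 12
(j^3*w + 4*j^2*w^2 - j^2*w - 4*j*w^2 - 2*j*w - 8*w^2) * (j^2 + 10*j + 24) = j^5*w + 4*j^4*w^2 + 9*j^4*w + 36*j^3*w^2 + 12*j^3*w + 48*j^2*w^2 - 44*j^2*w - 176*j*w^2 - 48*j*w - 192*w^2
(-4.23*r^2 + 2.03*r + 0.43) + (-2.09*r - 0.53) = -4.23*r^2 - 0.0600000000000001*r - 0.1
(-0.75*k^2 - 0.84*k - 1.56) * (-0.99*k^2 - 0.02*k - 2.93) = 0.7425*k^4 + 0.8466*k^3 + 3.7587*k^2 + 2.4924*k + 4.5708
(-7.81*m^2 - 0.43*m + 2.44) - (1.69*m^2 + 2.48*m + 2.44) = -9.5*m^2 - 2.91*m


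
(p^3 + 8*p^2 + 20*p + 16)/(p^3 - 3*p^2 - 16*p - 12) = (p^2 + 6*p + 8)/(p^2 - 5*p - 6)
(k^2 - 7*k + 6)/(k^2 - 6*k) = (k - 1)/k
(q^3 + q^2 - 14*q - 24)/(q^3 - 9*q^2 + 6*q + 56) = (q + 3)/(q - 7)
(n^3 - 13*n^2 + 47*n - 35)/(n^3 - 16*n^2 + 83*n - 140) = (n - 1)/(n - 4)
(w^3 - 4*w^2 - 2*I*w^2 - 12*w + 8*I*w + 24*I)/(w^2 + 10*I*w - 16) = (w^3 + w^2*(-4 - 2*I) + w*(-12 + 8*I) + 24*I)/(w^2 + 10*I*w - 16)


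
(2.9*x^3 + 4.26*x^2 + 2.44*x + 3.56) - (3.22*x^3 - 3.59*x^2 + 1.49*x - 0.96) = -0.32*x^3 + 7.85*x^2 + 0.95*x + 4.52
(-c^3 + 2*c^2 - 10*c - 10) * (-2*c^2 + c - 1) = 2*c^5 - 5*c^4 + 23*c^3 + 8*c^2 + 10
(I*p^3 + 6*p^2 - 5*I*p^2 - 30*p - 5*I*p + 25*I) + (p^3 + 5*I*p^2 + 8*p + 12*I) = p^3 + I*p^3 + 6*p^2 - 22*p - 5*I*p + 37*I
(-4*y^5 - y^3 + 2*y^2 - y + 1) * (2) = -8*y^5 - 2*y^3 + 4*y^2 - 2*y + 2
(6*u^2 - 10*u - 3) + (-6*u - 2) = 6*u^2 - 16*u - 5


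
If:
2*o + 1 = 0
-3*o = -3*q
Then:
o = -1/2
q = -1/2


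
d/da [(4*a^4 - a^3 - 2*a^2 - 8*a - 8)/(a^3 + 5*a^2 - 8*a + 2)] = (4*a^6 + 40*a^5 - 99*a^4 + 64*a^3 + 74*a^2 + 72*a - 80)/(a^6 + 10*a^5 + 9*a^4 - 76*a^3 + 84*a^2 - 32*a + 4)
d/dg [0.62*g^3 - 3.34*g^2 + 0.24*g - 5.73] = 1.86*g^2 - 6.68*g + 0.24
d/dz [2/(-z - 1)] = 2/(z + 1)^2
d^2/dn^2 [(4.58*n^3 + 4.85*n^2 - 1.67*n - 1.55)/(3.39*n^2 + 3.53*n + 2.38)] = (3.41060513164848e-13*n^4 - 114.223472*n^3 - 110.790678*n^2 + 125.210766*n + 69.387986)/(38.958219*n^6 + 121.701339*n^5 + 208.780947*n^4 + 214.871453*n^3 + 146.577774*n^2 + 59.985996*n + 13.481272)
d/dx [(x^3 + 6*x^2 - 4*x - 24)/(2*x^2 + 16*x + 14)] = (x^4 + 16*x^3 + 73*x^2 + 132*x + 164)/(2*(x^4 + 16*x^3 + 78*x^2 + 112*x + 49))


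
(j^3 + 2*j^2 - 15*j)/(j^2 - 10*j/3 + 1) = 3*j*(j + 5)/(3*j - 1)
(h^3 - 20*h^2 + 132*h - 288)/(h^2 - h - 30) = (h^2 - 14*h + 48)/(h + 5)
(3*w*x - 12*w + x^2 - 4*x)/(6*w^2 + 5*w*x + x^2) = (x - 4)/(2*w + x)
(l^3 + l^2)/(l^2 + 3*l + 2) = l^2/(l + 2)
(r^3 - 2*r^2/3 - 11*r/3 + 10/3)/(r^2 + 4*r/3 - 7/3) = (3*r^2 + r - 10)/(3*r + 7)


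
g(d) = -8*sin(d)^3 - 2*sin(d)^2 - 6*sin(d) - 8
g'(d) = -24*sin(d)^2*cos(d) - 4*sin(d)*cos(d) - 6*cos(d)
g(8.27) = -21.28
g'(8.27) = 12.02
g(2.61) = -12.60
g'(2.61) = 12.24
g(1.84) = -22.81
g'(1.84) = 8.55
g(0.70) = -14.83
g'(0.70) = -14.18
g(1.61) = -23.97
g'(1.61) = 1.33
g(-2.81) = -5.98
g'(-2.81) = 6.85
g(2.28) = -17.20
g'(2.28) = 14.89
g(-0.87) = -1.01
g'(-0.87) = -10.94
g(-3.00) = -7.17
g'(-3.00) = 5.85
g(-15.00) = -2.74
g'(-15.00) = 10.29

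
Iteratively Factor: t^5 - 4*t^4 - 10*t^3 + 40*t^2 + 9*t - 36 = (t - 3)*(t^4 - t^3 - 13*t^2 + t + 12) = (t - 3)*(t + 3)*(t^3 - 4*t^2 - t + 4) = (t - 3)*(t + 1)*(t + 3)*(t^2 - 5*t + 4) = (t - 3)*(t - 1)*(t + 1)*(t + 3)*(t - 4)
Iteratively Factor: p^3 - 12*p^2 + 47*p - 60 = (p - 5)*(p^2 - 7*p + 12) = (p - 5)*(p - 4)*(p - 3)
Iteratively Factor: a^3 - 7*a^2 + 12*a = (a)*(a^2 - 7*a + 12) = a*(a - 3)*(a - 4)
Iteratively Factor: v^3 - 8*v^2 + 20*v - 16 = (v - 4)*(v^2 - 4*v + 4) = (v - 4)*(v - 2)*(v - 2)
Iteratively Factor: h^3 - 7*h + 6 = (h - 2)*(h^2 + 2*h - 3) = (h - 2)*(h - 1)*(h + 3)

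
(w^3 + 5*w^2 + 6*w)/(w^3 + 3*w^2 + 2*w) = (w + 3)/(w + 1)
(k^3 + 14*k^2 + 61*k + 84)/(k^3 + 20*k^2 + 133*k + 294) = (k^2 + 7*k + 12)/(k^2 + 13*k + 42)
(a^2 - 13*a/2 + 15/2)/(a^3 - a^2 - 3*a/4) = 2*(a - 5)/(a*(2*a + 1))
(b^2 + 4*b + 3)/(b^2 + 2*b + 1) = (b + 3)/(b + 1)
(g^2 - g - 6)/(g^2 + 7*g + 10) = (g - 3)/(g + 5)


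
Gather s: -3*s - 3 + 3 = -3*s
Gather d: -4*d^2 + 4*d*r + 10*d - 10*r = -4*d^2 + d*(4*r + 10) - 10*r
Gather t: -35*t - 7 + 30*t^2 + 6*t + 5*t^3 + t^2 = 5*t^3 + 31*t^2 - 29*t - 7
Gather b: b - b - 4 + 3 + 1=0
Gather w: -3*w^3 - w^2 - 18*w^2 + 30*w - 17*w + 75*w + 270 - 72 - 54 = -3*w^3 - 19*w^2 + 88*w + 144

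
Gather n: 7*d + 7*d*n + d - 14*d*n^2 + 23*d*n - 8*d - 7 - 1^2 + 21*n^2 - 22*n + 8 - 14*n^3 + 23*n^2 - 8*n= -14*n^3 + n^2*(44 - 14*d) + n*(30*d - 30)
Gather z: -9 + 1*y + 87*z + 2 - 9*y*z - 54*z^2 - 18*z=y - 54*z^2 + z*(69 - 9*y) - 7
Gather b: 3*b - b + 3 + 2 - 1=2*b + 4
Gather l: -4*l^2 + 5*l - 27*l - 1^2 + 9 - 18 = -4*l^2 - 22*l - 10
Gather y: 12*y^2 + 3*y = 12*y^2 + 3*y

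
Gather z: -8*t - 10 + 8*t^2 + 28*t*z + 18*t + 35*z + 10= 8*t^2 + 10*t + z*(28*t + 35)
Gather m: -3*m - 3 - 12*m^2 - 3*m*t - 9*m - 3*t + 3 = -12*m^2 + m*(-3*t - 12) - 3*t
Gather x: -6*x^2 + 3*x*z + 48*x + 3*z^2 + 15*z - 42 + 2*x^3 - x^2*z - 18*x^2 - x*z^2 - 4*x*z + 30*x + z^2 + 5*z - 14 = 2*x^3 + x^2*(-z - 24) + x*(-z^2 - z + 78) + 4*z^2 + 20*z - 56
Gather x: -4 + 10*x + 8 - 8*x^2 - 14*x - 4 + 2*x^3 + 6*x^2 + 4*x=2*x^3 - 2*x^2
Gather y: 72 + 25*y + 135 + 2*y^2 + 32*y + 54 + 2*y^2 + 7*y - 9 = 4*y^2 + 64*y + 252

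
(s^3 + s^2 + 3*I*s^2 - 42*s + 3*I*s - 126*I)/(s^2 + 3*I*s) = s + 1 - 42/s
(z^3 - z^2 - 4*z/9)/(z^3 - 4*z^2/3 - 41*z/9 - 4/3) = z*(3*z - 4)/(3*z^2 - 5*z - 12)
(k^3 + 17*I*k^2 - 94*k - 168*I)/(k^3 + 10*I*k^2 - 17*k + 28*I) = (k + 6*I)/(k - I)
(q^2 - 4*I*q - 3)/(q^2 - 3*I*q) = (q - I)/q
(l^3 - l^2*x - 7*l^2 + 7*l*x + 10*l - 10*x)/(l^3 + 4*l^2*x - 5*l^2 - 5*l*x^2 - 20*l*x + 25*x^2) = (l - 2)/(l + 5*x)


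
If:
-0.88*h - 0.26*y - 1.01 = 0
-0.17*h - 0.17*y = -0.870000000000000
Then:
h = -3.78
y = 8.89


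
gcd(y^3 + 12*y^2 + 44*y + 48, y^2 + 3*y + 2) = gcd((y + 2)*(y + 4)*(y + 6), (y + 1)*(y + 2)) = y + 2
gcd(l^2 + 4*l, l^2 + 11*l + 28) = l + 4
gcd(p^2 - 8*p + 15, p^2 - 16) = 1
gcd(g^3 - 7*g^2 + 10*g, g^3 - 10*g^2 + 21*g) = g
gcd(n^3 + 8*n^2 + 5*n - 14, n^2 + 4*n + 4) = n + 2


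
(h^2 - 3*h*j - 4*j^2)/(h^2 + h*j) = (h - 4*j)/h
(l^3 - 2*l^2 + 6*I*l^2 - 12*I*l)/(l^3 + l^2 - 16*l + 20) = l*(l + 6*I)/(l^2 + 3*l - 10)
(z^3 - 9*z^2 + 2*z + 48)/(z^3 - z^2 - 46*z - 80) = (z - 3)/(z + 5)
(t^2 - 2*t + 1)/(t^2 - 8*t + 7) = (t - 1)/(t - 7)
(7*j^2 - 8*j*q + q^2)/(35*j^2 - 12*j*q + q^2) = (-j + q)/(-5*j + q)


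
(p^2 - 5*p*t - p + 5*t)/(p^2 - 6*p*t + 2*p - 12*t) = (p^2 - 5*p*t - p + 5*t)/(p^2 - 6*p*t + 2*p - 12*t)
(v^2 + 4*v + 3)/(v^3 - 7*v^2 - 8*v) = (v + 3)/(v*(v - 8))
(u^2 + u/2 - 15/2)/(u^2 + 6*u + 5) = (2*u^2 + u - 15)/(2*(u^2 + 6*u + 5))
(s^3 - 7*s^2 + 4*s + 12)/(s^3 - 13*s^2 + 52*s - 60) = (s + 1)/(s - 5)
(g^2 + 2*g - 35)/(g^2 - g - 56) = (g - 5)/(g - 8)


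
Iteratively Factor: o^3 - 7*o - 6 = (o - 3)*(o^2 + 3*o + 2) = (o - 3)*(o + 1)*(o + 2)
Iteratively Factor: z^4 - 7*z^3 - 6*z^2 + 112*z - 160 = (z - 5)*(z^3 - 2*z^2 - 16*z + 32) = (z - 5)*(z - 2)*(z^2 - 16) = (z - 5)*(z - 4)*(z - 2)*(z + 4)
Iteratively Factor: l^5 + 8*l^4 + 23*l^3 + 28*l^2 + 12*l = (l + 2)*(l^4 + 6*l^3 + 11*l^2 + 6*l) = (l + 1)*(l + 2)*(l^3 + 5*l^2 + 6*l) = (l + 1)*(l + 2)^2*(l^2 + 3*l) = (l + 1)*(l + 2)^2*(l + 3)*(l)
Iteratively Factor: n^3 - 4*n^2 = (n)*(n^2 - 4*n) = n^2*(n - 4)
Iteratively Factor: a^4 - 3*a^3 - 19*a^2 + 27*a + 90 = (a + 3)*(a^3 - 6*a^2 - a + 30) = (a - 5)*(a + 3)*(a^2 - a - 6) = (a - 5)*(a - 3)*(a + 3)*(a + 2)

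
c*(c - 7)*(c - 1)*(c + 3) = c^4 - 5*c^3 - 17*c^2 + 21*c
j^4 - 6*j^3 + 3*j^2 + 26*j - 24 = (j - 4)*(j - 3)*(j - 1)*(j + 2)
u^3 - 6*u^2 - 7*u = u*(u - 7)*(u + 1)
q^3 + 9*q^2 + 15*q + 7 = (q + 1)^2*(q + 7)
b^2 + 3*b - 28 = (b - 4)*(b + 7)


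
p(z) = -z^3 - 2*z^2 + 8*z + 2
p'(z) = -3*z^2 - 4*z + 8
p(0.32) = 4.32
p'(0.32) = 6.41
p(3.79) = -50.85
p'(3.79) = -50.25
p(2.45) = -5.11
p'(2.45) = -19.81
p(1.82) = 3.91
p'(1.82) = -9.22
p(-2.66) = -14.61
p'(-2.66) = -2.59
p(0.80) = 6.61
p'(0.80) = 2.88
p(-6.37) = 128.36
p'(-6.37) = -88.25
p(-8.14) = 343.71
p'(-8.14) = -158.22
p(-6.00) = 98.00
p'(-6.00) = -76.00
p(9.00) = -817.00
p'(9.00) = -271.00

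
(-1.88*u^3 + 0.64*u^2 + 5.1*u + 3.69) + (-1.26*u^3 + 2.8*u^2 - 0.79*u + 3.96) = -3.14*u^3 + 3.44*u^2 + 4.31*u + 7.65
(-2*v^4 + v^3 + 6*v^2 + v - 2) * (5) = -10*v^4 + 5*v^3 + 30*v^2 + 5*v - 10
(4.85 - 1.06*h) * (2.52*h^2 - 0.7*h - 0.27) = -2.6712*h^3 + 12.964*h^2 - 3.1088*h - 1.3095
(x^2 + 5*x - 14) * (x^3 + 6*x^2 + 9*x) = x^5 + 11*x^4 + 25*x^3 - 39*x^2 - 126*x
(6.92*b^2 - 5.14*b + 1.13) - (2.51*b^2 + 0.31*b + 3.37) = 4.41*b^2 - 5.45*b - 2.24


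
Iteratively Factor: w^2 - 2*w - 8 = (w + 2)*(w - 4)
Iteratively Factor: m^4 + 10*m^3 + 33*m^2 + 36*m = (m + 3)*(m^3 + 7*m^2 + 12*m) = (m + 3)*(m + 4)*(m^2 + 3*m) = (m + 3)^2*(m + 4)*(m)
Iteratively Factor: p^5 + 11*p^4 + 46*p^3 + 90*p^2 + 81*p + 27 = (p + 1)*(p^4 + 10*p^3 + 36*p^2 + 54*p + 27) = (p + 1)*(p + 3)*(p^3 + 7*p^2 + 15*p + 9) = (p + 1)^2*(p + 3)*(p^2 + 6*p + 9) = (p + 1)^2*(p + 3)^2*(p + 3)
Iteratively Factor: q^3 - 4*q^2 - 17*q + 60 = (q - 5)*(q^2 + q - 12) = (q - 5)*(q - 3)*(q + 4)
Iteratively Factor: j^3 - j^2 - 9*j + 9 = (j - 1)*(j^2 - 9) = (j - 3)*(j - 1)*(j + 3)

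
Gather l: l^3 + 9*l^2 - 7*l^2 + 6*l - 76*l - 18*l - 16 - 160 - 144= l^3 + 2*l^2 - 88*l - 320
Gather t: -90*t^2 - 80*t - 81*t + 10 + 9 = -90*t^2 - 161*t + 19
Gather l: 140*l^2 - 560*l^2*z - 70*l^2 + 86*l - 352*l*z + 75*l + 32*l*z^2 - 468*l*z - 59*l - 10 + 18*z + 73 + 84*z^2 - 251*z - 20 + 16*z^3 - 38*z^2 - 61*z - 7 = l^2*(70 - 560*z) + l*(32*z^2 - 820*z + 102) + 16*z^3 + 46*z^2 - 294*z + 36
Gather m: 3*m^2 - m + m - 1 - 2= 3*m^2 - 3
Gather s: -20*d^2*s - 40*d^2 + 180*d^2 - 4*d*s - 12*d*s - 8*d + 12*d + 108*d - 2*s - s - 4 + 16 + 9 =140*d^2 + 112*d + s*(-20*d^2 - 16*d - 3) + 21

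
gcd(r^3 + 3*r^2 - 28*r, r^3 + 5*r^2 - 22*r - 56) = r^2 + 3*r - 28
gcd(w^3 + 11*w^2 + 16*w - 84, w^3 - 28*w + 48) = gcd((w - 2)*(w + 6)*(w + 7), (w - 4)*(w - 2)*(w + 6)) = w^2 + 4*w - 12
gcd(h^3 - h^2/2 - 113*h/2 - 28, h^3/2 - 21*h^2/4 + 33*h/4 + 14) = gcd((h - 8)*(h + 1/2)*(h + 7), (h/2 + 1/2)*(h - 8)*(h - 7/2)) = h - 8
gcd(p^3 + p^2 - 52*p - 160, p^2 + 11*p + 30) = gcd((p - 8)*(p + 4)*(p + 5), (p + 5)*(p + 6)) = p + 5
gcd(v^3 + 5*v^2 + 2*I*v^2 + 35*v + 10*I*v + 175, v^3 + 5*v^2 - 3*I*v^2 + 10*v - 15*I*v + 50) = v^2 + v*(5 - 5*I) - 25*I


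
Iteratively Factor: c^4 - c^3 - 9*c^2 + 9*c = (c - 3)*(c^3 + 2*c^2 - 3*c) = (c - 3)*(c + 3)*(c^2 - c) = c*(c - 3)*(c + 3)*(c - 1)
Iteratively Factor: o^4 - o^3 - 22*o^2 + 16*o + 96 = (o - 3)*(o^3 + 2*o^2 - 16*o - 32) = (o - 3)*(o + 4)*(o^2 - 2*o - 8) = (o - 4)*(o - 3)*(o + 4)*(o + 2)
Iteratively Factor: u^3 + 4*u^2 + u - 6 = (u + 2)*(u^2 + 2*u - 3) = (u - 1)*(u + 2)*(u + 3)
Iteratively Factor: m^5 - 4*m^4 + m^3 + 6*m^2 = (m - 3)*(m^4 - m^3 - 2*m^2) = (m - 3)*(m + 1)*(m^3 - 2*m^2) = m*(m - 3)*(m + 1)*(m^2 - 2*m) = m^2*(m - 3)*(m + 1)*(m - 2)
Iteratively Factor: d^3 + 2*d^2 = (d + 2)*(d^2) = d*(d + 2)*(d)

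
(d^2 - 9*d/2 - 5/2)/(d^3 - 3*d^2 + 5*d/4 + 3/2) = 2*(d - 5)/(2*d^2 - 7*d + 6)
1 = 1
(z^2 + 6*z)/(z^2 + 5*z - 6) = z/(z - 1)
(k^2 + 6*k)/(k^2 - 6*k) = (k + 6)/(k - 6)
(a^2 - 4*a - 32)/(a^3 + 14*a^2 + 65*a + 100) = (a - 8)/(a^2 + 10*a + 25)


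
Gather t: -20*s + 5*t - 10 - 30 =-20*s + 5*t - 40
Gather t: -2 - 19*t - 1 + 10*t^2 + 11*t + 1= 10*t^2 - 8*t - 2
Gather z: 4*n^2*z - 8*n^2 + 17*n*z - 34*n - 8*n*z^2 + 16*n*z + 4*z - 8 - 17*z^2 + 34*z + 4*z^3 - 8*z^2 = -8*n^2 - 34*n + 4*z^3 + z^2*(-8*n - 25) + z*(4*n^2 + 33*n + 38) - 8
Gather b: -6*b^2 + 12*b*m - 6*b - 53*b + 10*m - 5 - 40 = -6*b^2 + b*(12*m - 59) + 10*m - 45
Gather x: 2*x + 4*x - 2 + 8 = 6*x + 6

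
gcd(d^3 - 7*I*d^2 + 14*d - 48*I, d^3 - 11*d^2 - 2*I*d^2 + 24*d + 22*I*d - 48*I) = d - 2*I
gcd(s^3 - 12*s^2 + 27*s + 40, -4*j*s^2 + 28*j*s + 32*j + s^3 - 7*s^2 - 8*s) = s^2 - 7*s - 8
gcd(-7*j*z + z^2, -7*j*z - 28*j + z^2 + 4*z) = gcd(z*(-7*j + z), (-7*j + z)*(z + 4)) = -7*j + z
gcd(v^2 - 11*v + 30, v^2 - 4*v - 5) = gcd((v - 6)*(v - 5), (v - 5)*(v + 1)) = v - 5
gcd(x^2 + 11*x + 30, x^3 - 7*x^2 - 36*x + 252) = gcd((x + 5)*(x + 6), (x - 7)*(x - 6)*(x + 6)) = x + 6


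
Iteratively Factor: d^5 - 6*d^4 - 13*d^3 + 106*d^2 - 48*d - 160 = (d + 1)*(d^4 - 7*d^3 - 6*d^2 + 112*d - 160) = (d - 5)*(d + 1)*(d^3 - 2*d^2 - 16*d + 32) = (d - 5)*(d - 2)*(d + 1)*(d^2 - 16) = (d - 5)*(d - 2)*(d + 1)*(d + 4)*(d - 4)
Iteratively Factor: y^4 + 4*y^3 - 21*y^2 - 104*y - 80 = (y + 4)*(y^3 - 21*y - 20) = (y - 5)*(y + 4)*(y^2 + 5*y + 4) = (y - 5)*(y + 4)^2*(y + 1)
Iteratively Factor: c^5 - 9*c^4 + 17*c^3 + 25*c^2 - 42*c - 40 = (c - 4)*(c^4 - 5*c^3 - 3*c^2 + 13*c + 10) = (c - 5)*(c - 4)*(c^3 - 3*c - 2) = (c - 5)*(c - 4)*(c - 2)*(c^2 + 2*c + 1) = (c - 5)*(c - 4)*(c - 2)*(c + 1)*(c + 1)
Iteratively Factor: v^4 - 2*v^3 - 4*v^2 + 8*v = (v - 2)*(v^3 - 4*v) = (v - 2)^2*(v^2 + 2*v) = (v - 2)^2*(v + 2)*(v)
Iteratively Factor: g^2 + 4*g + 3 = (g + 1)*(g + 3)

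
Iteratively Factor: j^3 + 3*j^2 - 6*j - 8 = (j + 4)*(j^2 - j - 2) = (j - 2)*(j + 4)*(j + 1)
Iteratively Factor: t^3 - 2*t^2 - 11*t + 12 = (t - 1)*(t^2 - t - 12) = (t - 1)*(t + 3)*(t - 4)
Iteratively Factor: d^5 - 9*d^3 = (d)*(d^4 - 9*d^2) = d*(d - 3)*(d^3 + 3*d^2) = d^2*(d - 3)*(d^2 + 3*d) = d^3*(d - 3)*(d + 3)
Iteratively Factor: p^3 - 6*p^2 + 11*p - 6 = (p - 3)*(p^2 - 3*p + 2) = (p - 3)*(p - 1)*(p - 2)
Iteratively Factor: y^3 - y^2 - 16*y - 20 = (y - 5)*(y^2 + 4*y + 4) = (y - 5)*(y + 2)*(y + 2)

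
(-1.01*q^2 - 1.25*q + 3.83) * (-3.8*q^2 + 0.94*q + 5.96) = 3.838*q^4 + 3.8006*q^3 - 21.7486*q^2 - 3.8498*q + 22.8268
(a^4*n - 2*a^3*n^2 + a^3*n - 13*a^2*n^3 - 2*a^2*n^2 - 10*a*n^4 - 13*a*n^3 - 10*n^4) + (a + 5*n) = a^4*n - 2*a^3*n^2 + a^3*n - 13*a^2*n^3 - 2*a^2*n^2 - 10*a*n^4 - 13*a*n^3 + a - 10*n^4 + 5*n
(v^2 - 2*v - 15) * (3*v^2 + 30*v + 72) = 3*v^4 + 24*v^3 - 33*v^2 - 594*v - 1080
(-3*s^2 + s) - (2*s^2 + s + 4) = -5*s^2 - 4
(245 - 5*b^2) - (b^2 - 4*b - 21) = -6*b^2 + 4*b + 266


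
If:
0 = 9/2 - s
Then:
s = 9/2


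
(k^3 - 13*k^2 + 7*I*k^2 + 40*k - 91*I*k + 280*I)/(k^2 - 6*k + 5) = (k^2 + k*(-8 + 7*I) - 56*I)/(k - 1)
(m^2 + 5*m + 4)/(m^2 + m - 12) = (m + 1)/(m - 3)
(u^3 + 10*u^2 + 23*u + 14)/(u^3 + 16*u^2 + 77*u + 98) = (u + 1)/(u + 7)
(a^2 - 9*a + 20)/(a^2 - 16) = (a - 5)/(a + 4)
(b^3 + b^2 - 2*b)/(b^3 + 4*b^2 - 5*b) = (b + 2)/(b + 5)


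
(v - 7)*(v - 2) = v^2 - 9*v + 14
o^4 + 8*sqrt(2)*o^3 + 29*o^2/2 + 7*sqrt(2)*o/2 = o*(o + 7*sqrt(2))*(sqrt(2)*o/2 + 1/2)*(sqrt(2)*o + 1)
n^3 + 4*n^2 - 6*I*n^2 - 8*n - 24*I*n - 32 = (n + 4)*(n - 4*I)*(n - 2*I)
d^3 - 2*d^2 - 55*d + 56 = (d - 8)*(d - 1)*(d + 7)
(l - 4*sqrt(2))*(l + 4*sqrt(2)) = l^2 - 32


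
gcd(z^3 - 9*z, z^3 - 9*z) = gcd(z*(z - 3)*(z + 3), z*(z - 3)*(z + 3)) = z^3 - 9*z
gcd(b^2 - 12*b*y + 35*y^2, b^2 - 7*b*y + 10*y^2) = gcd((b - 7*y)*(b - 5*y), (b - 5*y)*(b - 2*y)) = -b + 5*y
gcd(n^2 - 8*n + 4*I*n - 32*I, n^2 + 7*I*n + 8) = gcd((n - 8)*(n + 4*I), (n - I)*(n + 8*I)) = 1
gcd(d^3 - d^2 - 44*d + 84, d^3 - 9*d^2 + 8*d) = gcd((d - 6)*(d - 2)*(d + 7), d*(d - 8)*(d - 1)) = 1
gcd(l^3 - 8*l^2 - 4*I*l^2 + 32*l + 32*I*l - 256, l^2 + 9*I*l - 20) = l + 4*I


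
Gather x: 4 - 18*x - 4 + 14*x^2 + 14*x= 14*x^2 - 4*x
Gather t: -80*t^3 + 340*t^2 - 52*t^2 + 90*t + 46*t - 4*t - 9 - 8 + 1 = -80*t^3 + 288*t^2 + 132*t - 16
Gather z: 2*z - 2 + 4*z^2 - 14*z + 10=4*z^2 - 12*z + 8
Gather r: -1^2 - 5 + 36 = 30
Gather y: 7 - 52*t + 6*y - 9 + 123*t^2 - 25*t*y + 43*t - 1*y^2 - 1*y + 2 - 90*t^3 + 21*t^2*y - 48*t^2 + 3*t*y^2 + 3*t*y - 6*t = -90*t^3 + 75*t^2 - 15*t + y^2*(3*t - 1) + y*(21*t^2 - 22*t + 5)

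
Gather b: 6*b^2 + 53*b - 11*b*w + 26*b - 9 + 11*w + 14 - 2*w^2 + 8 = 6*b^2 + b*(79 - 11*w) - 2*w^2 + 11*w + 13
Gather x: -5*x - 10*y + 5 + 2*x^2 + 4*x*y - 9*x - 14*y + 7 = 2*x^2 + x*(4*y - 14) - 24*y + 12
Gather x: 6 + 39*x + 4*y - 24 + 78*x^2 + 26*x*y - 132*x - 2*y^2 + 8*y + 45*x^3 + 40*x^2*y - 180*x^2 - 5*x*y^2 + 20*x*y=45*x^3 + x^2*(40*y - 102) + x*(-5*y^2 + 46*y - 93) - 2*y^2 + 12*y - 18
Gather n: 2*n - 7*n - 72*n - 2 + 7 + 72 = 77 - 77*n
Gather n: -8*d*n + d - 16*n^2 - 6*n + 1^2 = d - 16*n^2 + n*(-8*d - 6) + 1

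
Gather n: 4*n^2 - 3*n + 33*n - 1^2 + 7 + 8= 4*n^2 + 30*n + 14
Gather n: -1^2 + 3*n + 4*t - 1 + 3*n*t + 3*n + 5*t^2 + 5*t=n*(3*t + 6) + 5*t^2 + 9*t - 2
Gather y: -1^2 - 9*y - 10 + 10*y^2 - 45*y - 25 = 10*y^2 - 54*y - 36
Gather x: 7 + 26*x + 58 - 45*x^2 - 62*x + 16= -45*x^2 - 36*x + 81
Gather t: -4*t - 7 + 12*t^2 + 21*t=12*t^2 + 17*t - 7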